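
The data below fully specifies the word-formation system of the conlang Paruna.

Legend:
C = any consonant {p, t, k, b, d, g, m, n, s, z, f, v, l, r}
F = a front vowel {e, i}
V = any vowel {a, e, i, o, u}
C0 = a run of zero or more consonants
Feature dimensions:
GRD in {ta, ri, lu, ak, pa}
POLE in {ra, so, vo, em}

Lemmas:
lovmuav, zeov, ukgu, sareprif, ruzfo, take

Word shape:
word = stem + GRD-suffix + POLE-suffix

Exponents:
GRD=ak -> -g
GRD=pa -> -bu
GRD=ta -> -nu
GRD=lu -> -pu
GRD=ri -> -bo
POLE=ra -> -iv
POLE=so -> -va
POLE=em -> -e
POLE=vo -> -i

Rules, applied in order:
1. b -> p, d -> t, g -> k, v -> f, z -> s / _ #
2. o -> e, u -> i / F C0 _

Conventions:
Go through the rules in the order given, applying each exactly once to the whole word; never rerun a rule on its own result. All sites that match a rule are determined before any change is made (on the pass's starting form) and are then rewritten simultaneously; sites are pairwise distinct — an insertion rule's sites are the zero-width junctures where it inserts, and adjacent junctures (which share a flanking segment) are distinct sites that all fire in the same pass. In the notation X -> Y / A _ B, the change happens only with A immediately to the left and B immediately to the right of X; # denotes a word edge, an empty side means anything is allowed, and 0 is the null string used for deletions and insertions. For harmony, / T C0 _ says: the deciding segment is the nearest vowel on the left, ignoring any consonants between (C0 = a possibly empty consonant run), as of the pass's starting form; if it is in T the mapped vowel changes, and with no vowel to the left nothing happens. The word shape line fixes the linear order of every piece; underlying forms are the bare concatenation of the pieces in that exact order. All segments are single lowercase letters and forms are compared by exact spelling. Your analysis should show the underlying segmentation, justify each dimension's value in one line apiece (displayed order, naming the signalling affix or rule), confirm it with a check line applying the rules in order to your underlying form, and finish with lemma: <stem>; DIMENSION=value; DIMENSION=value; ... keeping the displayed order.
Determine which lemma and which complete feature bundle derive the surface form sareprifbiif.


underlying: sareprif-bu-iv
GRD=pa - signalled by the affix -bu
POLE=ra - signalled by the affix -iv
check: sareprifbuiv -> sareprifbuif -> sareprifbiif
lemma: sareprif; GRD=pa; POLE=ra


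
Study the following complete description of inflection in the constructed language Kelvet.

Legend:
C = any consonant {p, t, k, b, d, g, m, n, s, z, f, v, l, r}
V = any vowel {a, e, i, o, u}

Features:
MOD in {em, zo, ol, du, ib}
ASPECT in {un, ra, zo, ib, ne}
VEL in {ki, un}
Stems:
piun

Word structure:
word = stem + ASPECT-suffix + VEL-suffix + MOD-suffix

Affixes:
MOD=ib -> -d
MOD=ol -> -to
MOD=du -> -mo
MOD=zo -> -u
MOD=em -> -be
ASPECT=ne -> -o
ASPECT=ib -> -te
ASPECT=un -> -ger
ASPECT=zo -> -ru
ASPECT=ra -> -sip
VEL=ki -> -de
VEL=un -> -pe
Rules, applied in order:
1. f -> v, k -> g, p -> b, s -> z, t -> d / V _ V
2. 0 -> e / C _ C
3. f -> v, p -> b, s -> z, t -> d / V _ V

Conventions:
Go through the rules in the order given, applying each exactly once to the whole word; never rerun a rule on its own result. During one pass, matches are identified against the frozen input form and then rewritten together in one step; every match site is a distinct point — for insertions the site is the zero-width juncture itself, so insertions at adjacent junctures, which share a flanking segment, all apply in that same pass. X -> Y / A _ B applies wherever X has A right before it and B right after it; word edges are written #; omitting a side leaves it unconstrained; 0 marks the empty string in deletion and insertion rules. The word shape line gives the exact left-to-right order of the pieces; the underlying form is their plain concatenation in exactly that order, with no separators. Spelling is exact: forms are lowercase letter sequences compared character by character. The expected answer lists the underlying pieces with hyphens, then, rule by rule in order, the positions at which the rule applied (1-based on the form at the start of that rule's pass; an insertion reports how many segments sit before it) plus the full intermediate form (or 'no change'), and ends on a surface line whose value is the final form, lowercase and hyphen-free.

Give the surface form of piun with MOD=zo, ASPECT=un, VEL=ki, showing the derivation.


underlying: piun-ger-de-u
1. f -> v, k -> g, p -> b, s -> z, t -> d / V _ V: no change
2. 0 -> e / C _ C: inserts after position(s) 4, 7: piunegeredeu
3. f -> v, p -> b, s -> z, t -> d / V _ V: no change
surface: piunegeredeu


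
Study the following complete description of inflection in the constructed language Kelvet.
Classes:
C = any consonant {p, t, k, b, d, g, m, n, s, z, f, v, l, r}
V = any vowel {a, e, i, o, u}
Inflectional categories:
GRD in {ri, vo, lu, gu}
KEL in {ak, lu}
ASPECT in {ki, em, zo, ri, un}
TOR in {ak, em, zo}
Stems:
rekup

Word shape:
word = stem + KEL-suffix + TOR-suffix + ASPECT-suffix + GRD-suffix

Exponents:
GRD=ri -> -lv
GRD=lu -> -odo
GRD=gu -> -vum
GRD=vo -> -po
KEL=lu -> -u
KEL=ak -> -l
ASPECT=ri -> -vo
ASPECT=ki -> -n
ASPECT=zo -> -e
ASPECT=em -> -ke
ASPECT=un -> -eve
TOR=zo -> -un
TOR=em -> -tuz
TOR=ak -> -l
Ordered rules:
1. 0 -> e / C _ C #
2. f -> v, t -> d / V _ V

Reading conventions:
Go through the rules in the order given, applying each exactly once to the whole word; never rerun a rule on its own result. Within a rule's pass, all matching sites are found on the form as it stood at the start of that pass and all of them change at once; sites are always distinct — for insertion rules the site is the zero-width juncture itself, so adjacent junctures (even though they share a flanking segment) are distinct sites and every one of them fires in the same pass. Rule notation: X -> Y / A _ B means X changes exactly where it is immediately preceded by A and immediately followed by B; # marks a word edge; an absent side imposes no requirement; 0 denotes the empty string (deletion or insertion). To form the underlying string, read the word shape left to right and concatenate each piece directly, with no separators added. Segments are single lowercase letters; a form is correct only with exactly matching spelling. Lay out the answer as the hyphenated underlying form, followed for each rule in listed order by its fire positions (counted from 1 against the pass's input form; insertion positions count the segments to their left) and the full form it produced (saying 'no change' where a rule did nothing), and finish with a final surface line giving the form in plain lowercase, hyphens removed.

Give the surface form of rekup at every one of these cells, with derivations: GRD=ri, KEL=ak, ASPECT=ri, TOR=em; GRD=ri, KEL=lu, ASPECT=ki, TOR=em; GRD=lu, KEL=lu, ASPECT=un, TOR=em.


cell GRD=ri, KEL=ak, ASPECT=ri, TOR=em:
underlying: rekup-l-tuz-vo-lv
1. 0 -> e / C _ C #: inserts after position(s) 12: rekupltuzvolev
2. f -> v, t -> d / V _ V: no change
surface: rekupltuzvolev

cell GRD=ri, KEL=lu, ASPECT=ki, TOR=em:
underlying: rekup-u-tuz-n-lv
1. 0 -> e / C _ C #: inserts after position(s) 11: rekuputuznlev
2. f -> v, t -> d / V _ V: fires at position(s) 7: rekupuduznlev
surface: rekupuduznlev

cell GRD=lu, KEL=lu, ASPECT=un, TOR=em:
underlying: rekup-u-tuz-eve-odo
1. 0 -> e / C _ C #: no change
2. f -> v, t -> d / V _ V: fires at position(s) 7: rekupuduzeveodo
surface: rekupuduzeveodo


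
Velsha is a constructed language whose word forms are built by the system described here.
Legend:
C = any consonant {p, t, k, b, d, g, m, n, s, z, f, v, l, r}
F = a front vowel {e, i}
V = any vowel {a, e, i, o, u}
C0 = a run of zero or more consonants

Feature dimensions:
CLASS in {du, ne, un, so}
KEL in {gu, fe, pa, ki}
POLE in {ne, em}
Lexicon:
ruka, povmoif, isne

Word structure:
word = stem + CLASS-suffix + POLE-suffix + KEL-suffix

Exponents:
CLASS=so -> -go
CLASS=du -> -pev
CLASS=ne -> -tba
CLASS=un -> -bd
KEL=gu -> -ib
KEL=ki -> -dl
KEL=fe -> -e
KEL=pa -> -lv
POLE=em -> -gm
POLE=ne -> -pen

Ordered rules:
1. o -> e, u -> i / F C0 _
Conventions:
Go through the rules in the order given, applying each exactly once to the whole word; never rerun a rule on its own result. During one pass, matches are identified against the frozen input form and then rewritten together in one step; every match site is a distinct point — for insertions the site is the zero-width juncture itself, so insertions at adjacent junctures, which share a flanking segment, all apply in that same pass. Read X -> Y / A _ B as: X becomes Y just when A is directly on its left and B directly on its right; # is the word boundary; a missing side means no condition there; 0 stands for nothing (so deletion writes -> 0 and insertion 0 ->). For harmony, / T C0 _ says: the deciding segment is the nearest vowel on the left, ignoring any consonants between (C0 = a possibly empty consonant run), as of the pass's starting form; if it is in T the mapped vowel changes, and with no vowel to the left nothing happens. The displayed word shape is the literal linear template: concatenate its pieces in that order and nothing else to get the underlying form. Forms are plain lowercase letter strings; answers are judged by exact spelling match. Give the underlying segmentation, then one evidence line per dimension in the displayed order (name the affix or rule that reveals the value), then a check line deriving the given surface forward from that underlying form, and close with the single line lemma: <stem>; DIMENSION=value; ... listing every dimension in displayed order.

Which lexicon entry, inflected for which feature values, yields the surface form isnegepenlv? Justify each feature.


underlying: isne-go-pen-lv
CLASS=so - signalled by the affix -go
KEL=pa - signalled by the affix -lv
POLE=ne - signalled by the affix -pen
check: isnegopenlv -> isnegepenlv
lemma: isne; CLASS=so; KEL=pa; POLE=ne


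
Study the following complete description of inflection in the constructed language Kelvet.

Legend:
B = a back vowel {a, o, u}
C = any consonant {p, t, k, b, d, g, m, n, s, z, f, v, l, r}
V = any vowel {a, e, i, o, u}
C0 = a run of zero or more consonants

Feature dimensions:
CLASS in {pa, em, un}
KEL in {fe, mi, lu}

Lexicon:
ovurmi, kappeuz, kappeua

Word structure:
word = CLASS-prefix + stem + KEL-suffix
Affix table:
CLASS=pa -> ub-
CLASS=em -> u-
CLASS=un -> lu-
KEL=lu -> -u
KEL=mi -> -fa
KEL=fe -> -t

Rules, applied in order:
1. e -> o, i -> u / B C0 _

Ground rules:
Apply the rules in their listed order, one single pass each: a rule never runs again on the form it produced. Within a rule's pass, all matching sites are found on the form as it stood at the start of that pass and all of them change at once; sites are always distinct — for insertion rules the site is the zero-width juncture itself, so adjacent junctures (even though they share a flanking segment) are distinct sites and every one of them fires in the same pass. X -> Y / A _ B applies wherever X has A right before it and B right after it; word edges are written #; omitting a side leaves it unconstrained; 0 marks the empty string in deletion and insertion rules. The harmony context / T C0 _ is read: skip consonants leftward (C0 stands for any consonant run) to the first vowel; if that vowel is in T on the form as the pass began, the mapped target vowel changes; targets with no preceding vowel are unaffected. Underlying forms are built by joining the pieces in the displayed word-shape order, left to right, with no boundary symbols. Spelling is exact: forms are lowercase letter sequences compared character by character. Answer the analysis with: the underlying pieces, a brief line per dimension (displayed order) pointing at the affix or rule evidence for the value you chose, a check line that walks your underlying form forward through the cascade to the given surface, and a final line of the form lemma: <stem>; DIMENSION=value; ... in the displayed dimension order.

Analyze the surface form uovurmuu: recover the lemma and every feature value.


underlying: u-ovurmi-u
CLASS=em - signalled by the affix u-
KEL=lu - signalled by the affix -u
check: uovurmiu -> uovurmuu
lemma: ovurmi; CLASS=em; KEL=lu


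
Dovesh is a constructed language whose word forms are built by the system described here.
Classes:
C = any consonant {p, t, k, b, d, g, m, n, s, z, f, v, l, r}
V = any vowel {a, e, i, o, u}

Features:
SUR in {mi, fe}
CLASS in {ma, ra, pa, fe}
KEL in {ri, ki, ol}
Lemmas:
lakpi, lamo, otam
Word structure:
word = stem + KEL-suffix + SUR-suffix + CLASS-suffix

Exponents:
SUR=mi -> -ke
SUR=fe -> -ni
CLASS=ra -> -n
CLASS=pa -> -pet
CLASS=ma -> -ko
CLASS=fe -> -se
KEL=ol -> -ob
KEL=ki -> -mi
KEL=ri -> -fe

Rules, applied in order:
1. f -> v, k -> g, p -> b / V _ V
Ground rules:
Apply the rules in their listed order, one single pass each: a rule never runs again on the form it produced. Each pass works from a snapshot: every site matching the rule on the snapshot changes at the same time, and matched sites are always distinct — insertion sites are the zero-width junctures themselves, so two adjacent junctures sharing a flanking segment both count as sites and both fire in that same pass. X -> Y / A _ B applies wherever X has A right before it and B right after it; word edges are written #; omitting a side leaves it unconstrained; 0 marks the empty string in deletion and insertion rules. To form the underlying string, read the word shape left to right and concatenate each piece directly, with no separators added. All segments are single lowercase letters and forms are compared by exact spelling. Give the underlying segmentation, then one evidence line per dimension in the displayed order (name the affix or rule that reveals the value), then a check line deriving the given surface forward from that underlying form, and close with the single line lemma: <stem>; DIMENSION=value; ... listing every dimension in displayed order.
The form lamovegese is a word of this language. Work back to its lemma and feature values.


underlying: lamo-fe-ke-se
SUR=mi - signalled by the affix -ke
CLASS=fe - signalled by the affix -se
KEL=ri - signalled by the affix -fe
check: lamofekese -> lamovegese
lemma: lamo; SUR=mi; CLASS=fe; KEL=ri


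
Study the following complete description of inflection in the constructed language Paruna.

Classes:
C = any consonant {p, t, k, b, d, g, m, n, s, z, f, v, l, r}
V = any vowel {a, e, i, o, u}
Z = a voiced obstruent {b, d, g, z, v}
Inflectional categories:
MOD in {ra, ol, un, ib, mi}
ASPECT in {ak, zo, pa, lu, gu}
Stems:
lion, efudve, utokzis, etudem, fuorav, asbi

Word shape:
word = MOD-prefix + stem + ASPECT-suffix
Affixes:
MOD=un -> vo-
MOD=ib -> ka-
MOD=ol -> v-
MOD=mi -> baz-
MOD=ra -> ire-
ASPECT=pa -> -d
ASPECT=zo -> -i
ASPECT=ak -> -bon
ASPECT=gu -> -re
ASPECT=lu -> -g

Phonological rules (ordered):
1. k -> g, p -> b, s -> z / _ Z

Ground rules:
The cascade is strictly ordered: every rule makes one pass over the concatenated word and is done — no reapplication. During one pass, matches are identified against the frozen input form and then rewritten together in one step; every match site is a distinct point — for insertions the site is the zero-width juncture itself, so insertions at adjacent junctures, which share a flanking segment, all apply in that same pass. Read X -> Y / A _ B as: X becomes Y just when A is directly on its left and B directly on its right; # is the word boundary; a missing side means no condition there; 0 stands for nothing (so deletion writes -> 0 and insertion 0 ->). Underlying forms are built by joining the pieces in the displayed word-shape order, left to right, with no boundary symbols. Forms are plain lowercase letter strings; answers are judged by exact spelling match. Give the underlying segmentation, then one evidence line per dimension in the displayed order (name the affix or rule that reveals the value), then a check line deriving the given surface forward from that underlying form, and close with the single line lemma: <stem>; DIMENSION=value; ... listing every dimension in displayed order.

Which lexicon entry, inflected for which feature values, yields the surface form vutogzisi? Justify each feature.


underlying: v-utokzis-i
MOD=ol - signalled by the affix v-
ASPECT=zo - signalled by the affix -i
check: vutokzisi -> vutogzisi
lemma: utokzis; MOD=ol; ASPECT=zo


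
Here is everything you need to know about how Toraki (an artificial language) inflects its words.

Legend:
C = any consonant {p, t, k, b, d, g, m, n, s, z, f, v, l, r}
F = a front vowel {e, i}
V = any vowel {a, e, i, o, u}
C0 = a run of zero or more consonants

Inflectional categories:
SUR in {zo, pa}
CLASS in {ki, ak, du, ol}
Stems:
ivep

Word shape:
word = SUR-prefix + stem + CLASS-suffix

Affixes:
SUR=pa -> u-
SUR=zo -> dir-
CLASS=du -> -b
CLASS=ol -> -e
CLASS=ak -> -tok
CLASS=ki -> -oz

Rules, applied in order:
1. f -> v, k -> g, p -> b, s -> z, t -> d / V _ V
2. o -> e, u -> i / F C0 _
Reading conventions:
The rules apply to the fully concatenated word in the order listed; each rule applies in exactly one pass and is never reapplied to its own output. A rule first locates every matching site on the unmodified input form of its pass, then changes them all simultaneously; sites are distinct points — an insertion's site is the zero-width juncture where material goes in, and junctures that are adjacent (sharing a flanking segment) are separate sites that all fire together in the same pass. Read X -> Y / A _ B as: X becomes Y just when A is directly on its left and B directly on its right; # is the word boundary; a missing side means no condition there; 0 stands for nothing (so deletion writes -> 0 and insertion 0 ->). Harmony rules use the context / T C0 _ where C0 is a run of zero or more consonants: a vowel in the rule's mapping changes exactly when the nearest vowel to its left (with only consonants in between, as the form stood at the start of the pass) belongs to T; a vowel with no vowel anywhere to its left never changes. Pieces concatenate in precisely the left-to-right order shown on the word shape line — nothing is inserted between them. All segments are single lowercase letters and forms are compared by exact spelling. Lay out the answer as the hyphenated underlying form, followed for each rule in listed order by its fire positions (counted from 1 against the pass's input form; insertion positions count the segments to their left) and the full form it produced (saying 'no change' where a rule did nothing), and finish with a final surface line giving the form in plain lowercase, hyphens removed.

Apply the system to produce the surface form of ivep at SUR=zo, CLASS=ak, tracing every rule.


underlying: dir-ivep-tok
1. f -> v, k -> g, p -> b, s -> z, t -> d / V _ V: no change
2. o -> e, u -> i / F C0 _: fires at position(s) 9: diriveptek
surface: diriveptek


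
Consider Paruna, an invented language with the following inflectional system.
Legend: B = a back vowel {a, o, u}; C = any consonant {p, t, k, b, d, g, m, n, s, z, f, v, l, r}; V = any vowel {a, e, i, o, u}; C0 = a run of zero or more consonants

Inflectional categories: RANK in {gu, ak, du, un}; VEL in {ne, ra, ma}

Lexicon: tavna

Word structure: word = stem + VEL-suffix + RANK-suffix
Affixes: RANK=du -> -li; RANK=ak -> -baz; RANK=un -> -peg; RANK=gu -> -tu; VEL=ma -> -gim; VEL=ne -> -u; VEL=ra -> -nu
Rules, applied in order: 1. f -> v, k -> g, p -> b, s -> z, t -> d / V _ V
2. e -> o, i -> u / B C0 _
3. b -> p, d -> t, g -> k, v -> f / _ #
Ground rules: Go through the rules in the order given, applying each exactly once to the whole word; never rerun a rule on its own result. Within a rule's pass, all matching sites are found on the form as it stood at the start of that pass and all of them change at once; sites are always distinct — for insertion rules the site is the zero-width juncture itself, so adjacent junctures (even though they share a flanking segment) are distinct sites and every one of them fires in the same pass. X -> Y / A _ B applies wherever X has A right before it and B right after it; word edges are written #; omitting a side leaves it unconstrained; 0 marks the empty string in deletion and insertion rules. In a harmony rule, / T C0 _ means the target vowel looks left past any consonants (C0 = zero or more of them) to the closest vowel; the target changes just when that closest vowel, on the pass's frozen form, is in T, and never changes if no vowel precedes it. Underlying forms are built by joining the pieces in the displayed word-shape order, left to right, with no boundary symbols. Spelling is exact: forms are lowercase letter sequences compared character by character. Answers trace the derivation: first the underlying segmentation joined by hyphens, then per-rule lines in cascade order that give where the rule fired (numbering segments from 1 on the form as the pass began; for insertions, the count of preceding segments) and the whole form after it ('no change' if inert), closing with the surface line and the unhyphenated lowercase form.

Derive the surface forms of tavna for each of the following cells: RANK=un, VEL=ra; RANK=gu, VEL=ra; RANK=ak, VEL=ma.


cell RANK=un, VEL=ra:
underlying: tavna-nu-peg
1. f -> v, k -> g, p -> b, s -> z, t -> d / V _ V: fires at position(s) 8: tavnanubeg
2. e -> o, i -> u / B C0 _: fires at position(s) 9: tavnanubog
3. b -> p, d -> t, g -> k, v -> f / _ #: fires at position(s) 10: tavnanubok
surface: tavnanubok

cell RANK=gu, VEL=ra:
underlying: tavna-nu-tu
1. f -> v, k -> g, p -> b, s -> z, t -> d / V _ V: fires at position(s) 8: tavnanudu
2. e -> o, i -> u / B C0 _: no change
3. b -> p, d -> t, g -> k, v -> f / _ #: no change
surface: tavnanudu

cell RANK=ak, VEL=ma:
underlying: tavna-gim-baz
1. f -> v, k -> g, p -> b, s -> z, t -> d / V _ V: no change
2. e -> o, i -> u / B C0 _: fires at position(s) 7: tavnagumbaz
3. b -> p, d -> t, g -> k, v -> f / _ #: no change
surface: tavnagumbaz


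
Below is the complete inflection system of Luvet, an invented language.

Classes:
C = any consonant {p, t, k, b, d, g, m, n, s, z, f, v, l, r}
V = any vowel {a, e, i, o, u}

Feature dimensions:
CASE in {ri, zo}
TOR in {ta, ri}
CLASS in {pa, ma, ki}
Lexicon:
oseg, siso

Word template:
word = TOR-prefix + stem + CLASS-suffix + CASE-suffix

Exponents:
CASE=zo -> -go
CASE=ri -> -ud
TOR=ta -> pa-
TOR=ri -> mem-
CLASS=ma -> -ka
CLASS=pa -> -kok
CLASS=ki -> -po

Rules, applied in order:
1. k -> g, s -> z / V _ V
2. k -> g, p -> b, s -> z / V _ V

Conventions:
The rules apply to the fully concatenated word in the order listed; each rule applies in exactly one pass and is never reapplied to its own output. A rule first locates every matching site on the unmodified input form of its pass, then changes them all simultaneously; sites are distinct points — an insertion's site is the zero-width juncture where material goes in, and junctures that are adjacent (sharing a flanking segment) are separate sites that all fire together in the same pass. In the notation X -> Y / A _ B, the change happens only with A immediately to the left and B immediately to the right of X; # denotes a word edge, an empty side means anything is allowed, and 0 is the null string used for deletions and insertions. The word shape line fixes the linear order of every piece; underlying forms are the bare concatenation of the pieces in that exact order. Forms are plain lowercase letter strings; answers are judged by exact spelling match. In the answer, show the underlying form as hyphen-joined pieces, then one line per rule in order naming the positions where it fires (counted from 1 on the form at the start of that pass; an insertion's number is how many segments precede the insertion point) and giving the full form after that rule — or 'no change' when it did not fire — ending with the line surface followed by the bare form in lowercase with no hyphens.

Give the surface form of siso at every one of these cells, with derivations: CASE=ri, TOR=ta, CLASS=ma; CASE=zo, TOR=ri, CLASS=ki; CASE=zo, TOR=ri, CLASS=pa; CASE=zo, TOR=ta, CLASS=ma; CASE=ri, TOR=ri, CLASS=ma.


cell CASE=ri, TOR=ta, CLASS=ma:
underlying: pa-siso-ka-ud
1. k -> g, s -> z / V _ V: fires at position(s) 3, 5, 7: pazizogaud
2. k -> g, p -> b, s -> z / V _ V: no change
surface: pazizogaud

cell CASE=zo, TOR=ri, CLASS=ki:
underlying: mem-siso-po-go
1. k -> g, s -> z / V _ V: fires at position(s) 6: memsizopogo
2. k -> g, p -> b, s -> z / V _ V: fires at position(s) 8: memsizobogo
surface: memsizobogo

cell CASE=zo, TOR=ri, CLASS=pa:
underlying: mem-siso-kok-go
1. k -> g, s -> z / V _ V: fires at position(s) 6, 8: memsizogokgo
2. k -> g, p -> b, s -> z / V _ V: no change
surface: memsizogokgo

cell CASE=zo, TOR=ta, CLASS=ma:
underlying: pa-siso-ka-go
1. k -> g, s -> z / V _ V: fires at position(s) 3, 5, 7: pazizogago
2. k -> g, p -> b, s -> z / V _ V: no change
surface: pazizogago

cell CASE=ri, TOR=ri, CLASS=ma:
underlying: mem-siso-ka-ud
1. k -> g, s -> z / V _ V: fires at position(s) 6, 8: memsizogaud
2. k -> g, p -> b, s -> z / V _ V: no change
surface: memsizogaud


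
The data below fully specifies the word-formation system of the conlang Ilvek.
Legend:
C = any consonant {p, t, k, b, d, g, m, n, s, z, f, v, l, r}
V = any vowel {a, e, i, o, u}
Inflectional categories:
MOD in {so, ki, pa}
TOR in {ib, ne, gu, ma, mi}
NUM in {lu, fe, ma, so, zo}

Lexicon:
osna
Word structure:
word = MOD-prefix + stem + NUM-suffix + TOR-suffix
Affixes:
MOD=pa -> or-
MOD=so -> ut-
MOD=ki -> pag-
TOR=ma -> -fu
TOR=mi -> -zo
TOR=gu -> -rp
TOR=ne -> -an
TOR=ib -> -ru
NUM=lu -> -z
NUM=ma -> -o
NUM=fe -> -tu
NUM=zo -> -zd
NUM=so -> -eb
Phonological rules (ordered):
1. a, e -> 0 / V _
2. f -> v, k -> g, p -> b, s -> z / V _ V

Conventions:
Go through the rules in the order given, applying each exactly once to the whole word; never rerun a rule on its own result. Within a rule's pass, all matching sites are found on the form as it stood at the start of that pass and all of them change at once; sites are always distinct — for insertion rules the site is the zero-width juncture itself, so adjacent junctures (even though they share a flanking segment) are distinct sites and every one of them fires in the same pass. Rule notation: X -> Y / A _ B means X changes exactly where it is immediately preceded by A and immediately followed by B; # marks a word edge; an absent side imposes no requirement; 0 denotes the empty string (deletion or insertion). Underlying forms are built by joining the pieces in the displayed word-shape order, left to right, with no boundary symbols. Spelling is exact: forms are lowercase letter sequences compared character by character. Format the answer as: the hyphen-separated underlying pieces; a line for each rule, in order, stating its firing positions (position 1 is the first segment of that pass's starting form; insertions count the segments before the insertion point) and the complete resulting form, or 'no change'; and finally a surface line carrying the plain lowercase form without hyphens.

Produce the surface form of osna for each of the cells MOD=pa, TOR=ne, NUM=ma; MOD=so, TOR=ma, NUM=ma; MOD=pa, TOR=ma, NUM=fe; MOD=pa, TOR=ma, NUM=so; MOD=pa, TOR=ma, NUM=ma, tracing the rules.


cell MOD=pa, TOR=ne, NUM=ma:
underlying: or-osna-o-an
1. a, e -> 0 / V _: fires at position(s) 8: orosnaon
2. f -> v, k -> g, p -> b, s -> z / V _ V: no change
surface: orosnaon

cell MOD=so, TOR=ma, NUM=ma:
underlying: ut-osna-o-fu
1. a, e -> 0 / V _: no change
2. f -> v, k -> g, p -> b, s -> z / V _ V: fires at position(s) 8: utosnaovu
surface: utosnaovu

cell MOD=pa, TOR=ma, NUM=fe:
underlying: or-osna-tu-fu
1. a, e -> 0 / V _: no change
2. f -> v, k -> g, p -> b, s -> z / V _ V: fires at position(s) 9: orosnatuvu
surface: orosnatuvu

cell MOD=pa, TOR=ma, NUM=so:
underlying: or-osna-eb-fu
1. a, e -> 0 / V _: fires at position(s) 7: orosnabfu
2. f -> v, k -> g, p -> b, s -> z / V _ V: no change
surface: orosnabfu

cell MOD=pa, TOR=ma, NUM=ma:
underlying: or-osna-o-fu
1. a, e -> 0 / V _: no change
2. f -> v, k -> g, p -> b, s -> z / V _ V: fires at position(s) 8: orosnaovu
surface: orosnaovu


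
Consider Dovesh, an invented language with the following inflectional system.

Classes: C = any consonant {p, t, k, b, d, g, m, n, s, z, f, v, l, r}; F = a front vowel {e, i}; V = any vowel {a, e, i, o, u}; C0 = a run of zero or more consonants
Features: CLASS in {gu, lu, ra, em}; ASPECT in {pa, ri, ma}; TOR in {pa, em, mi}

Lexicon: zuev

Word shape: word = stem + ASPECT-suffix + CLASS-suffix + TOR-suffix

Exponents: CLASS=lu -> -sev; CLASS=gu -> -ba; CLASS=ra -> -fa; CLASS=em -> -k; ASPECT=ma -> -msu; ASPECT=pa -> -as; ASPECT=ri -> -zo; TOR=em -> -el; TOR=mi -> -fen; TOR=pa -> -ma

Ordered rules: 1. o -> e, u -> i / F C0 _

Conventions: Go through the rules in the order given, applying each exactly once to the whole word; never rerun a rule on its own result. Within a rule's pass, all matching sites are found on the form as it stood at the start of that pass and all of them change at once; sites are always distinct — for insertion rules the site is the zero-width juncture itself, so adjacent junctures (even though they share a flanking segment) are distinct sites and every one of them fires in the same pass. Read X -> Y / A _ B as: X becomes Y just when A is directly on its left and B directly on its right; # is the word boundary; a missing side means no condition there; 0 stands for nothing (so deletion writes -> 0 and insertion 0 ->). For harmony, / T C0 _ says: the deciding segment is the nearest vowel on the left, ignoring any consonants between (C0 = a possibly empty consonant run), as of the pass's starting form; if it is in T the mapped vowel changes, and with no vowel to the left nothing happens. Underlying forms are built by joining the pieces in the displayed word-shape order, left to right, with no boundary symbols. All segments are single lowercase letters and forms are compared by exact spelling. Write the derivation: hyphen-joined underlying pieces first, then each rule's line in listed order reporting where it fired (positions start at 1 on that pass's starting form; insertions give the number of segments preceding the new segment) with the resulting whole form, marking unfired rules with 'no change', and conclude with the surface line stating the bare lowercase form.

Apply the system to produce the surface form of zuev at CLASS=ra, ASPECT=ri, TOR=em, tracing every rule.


underlying: zuev-zo-fa-el
1. o -> e, u -> i / F C0 _: fires at position(s) 6: zuevzefael
surface: zuevzefael


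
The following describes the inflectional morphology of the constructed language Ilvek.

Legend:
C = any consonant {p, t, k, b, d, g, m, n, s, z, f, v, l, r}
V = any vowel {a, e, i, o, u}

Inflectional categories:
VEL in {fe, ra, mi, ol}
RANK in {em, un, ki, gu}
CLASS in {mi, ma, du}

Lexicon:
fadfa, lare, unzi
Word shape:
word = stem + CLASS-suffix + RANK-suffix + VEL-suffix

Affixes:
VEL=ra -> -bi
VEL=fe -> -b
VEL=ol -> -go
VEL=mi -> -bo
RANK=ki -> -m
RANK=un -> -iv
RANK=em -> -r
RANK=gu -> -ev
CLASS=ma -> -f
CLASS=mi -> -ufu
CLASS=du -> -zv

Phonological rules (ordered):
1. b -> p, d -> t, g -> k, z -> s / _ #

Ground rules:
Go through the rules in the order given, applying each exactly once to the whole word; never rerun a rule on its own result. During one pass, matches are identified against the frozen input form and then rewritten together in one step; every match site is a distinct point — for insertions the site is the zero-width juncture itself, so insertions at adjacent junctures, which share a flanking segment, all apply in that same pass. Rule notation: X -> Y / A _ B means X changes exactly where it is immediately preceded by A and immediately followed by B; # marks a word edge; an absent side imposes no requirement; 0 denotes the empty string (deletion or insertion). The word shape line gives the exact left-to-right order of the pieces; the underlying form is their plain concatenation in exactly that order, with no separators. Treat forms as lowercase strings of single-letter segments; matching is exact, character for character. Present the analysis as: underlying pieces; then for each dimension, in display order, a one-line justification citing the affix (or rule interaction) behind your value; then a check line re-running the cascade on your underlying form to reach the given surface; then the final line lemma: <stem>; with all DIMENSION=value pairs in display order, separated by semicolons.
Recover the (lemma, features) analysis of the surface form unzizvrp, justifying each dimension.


underlying: unzi-zv-r-b
VEL=fe - signalled by the affix -b
RANK=em - signalled by the affix -r
CLASS=du - signalled by the affix -zv
check: unzizvrb -> unzizvrp
lemma: unzi; VEL=fe; RANK=em; CLASS=du


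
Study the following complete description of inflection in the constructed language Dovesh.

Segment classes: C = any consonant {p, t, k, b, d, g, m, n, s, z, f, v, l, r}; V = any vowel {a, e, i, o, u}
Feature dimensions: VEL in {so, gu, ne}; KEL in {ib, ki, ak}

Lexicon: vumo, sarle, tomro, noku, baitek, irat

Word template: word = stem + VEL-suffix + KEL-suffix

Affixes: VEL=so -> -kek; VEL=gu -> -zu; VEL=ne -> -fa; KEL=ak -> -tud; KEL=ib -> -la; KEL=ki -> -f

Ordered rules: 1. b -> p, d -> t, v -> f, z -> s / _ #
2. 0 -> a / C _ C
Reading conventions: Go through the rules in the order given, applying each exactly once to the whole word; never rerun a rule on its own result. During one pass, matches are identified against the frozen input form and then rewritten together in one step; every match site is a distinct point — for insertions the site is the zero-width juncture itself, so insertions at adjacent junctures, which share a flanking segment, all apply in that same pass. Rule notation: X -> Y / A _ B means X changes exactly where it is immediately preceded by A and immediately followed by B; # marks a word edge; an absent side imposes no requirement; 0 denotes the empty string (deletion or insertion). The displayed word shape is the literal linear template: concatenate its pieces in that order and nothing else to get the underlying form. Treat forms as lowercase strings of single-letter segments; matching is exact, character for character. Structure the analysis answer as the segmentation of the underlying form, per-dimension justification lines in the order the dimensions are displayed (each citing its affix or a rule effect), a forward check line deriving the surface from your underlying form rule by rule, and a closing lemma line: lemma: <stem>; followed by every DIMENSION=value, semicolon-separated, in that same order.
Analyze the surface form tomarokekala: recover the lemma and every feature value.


underlying: tomro-kek-la
VEL=so - signalled by the affix -kek
KEL=ib - signalled by the affix -la
check: tomrokekla -> tomrokekla -> tomarokekala
lemma: tomro; VEL=so; KEL=ib


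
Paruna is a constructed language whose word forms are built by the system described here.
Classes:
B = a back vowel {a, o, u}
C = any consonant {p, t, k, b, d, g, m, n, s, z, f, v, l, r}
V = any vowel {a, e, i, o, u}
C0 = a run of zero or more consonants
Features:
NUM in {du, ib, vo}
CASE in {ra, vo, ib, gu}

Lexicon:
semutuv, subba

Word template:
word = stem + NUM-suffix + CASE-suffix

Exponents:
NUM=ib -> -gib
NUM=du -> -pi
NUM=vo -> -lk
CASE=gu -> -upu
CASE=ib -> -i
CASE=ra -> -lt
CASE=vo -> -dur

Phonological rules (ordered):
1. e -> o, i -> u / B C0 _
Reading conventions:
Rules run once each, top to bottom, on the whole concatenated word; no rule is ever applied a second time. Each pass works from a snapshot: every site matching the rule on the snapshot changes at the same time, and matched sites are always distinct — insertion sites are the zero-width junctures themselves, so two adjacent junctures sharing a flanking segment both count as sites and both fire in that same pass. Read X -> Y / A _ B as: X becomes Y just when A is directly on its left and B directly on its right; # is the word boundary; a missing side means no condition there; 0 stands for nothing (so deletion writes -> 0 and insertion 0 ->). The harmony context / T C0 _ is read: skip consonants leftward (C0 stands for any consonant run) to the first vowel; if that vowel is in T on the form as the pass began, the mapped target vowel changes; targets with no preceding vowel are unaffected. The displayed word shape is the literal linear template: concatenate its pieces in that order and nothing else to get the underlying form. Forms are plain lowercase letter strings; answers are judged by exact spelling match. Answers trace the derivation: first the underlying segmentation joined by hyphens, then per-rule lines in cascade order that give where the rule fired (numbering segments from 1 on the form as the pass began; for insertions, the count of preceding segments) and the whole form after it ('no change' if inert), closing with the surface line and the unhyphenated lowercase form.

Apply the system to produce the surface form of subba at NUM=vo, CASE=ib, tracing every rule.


underlying: subba-lk-i
1. e -> o, i -> u / B C0 _: fires at position(s) 8: subbalku
surface: subbalku


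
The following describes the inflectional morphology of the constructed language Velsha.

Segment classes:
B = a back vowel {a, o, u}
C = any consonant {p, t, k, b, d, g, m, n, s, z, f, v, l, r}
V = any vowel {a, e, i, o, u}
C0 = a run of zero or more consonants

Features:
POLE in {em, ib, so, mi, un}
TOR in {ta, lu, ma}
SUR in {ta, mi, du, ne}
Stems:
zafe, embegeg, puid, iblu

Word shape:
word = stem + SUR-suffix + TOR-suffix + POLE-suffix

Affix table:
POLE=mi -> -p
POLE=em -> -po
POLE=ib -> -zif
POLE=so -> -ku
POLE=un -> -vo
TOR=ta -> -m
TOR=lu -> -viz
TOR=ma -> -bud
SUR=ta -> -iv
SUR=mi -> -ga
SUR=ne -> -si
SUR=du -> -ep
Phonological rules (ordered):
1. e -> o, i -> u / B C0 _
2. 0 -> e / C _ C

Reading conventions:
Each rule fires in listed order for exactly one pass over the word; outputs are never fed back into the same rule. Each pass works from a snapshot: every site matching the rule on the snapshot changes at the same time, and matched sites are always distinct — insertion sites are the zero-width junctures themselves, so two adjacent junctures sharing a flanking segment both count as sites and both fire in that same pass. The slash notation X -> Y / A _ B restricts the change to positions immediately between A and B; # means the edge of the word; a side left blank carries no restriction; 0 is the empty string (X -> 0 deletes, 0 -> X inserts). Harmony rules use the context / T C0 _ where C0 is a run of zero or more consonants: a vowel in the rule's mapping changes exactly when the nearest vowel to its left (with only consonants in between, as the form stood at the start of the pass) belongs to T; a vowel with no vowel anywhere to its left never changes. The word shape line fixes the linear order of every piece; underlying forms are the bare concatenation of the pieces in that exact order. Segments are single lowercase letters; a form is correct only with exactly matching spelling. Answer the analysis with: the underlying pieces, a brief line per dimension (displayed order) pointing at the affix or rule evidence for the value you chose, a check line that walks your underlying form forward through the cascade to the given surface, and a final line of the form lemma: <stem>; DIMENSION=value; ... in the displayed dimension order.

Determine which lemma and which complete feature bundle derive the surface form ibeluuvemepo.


underlying: iblu-iv-m-po
POLE=em - signalled by the affix -po
TOR=ta - signalled by the affix -m
SUR=ta - signalled by the affix -iv
check: ibluivmpo -> ibluuvmpo -> ibeluuvemepo
lemma: iblu; POLE=em; TOR=ta; SUR=ta


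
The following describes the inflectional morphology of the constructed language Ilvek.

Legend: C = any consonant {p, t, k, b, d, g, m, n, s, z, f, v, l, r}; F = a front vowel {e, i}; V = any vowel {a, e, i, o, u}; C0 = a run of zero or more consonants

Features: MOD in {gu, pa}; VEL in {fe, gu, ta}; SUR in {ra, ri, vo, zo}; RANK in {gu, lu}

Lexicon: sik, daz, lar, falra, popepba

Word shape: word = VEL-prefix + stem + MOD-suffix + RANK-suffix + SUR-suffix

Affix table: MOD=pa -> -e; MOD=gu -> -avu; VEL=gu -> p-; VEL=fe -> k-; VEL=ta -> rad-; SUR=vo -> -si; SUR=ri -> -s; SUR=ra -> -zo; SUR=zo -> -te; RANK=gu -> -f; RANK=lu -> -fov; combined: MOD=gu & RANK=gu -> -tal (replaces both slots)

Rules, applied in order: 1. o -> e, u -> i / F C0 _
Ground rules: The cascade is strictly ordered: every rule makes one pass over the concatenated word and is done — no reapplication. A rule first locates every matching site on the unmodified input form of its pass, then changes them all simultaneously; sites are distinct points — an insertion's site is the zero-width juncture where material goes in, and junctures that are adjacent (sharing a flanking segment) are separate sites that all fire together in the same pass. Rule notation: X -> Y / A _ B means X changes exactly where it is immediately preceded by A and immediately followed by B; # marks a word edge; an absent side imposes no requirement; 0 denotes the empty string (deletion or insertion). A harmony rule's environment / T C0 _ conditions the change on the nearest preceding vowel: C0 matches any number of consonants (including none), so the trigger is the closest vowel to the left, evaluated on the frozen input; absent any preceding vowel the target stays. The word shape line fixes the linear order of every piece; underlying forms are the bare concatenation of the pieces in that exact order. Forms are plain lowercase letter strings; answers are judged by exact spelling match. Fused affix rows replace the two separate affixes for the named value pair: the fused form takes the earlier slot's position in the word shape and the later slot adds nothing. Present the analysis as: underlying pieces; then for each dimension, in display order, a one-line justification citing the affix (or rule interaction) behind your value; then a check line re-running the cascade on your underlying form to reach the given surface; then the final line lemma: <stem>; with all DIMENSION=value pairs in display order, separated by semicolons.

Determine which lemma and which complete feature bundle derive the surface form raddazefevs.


underlying: rad-daz-e-fov-s
MOD=pa - signalled by the affix -e
VEL=ta - signalled by the affix rad-
SUR=ri - signalled by the affix -s
RANK=lu - signalled by the affix -fov
check: raddazefovs -> raddazefevs
lemma: daz; MOD=pa; VEL=ta; SUR=ri; RANK=lu
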